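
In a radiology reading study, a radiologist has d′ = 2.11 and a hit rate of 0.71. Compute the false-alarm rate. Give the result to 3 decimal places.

false-alarm rate = 0.060

z(hit rate) = z(0.71) = 0.5534
z(FA) = z(H) − d' = 0.5534 − 2.11 = -1.5566
false-alarm rate = Φ(-1.5566) = 0.0598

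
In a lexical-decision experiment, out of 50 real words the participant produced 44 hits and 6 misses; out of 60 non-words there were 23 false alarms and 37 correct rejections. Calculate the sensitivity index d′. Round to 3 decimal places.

H = 44/50 = 0.8800
FA = 23/60 = 0.3833
z(H) = 1.1750
z(FA) = -0.2968
d' = z(H) − z(FA) = 1.1750 − (-0.2968) = 1.4718

d′ = 1.472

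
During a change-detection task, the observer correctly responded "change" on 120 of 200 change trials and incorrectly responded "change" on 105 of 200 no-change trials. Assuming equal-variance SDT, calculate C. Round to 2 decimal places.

H = 120/200 = 0.6000
FA = 105/200 = 0.5250
z(H) = z(0.6000) = 0.253
z(FA) = z(0.5250) = 0.063
c = −½·[z(H) + z(FA)] = −0.5 × (0.253 + 0.063) = -0.158

C = -0.16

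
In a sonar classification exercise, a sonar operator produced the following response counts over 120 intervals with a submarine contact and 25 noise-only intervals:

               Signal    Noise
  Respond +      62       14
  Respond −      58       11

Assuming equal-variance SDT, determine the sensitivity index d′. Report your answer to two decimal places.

d′ = -0.11

H = 62/120 = 0.5167
FA = 14/25 = 0.5600
z(0.5167) = 0.0419, z(0.5600) = 0.1510
d' = z(H) − z(FA) = 0.0419 − 0.1510 = -0.1091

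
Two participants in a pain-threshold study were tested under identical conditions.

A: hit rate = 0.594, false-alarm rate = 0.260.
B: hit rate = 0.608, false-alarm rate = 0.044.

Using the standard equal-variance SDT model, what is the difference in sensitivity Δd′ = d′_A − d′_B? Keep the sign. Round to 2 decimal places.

Δd′ = -1.10

A: z(0.594) = 0.238, z(0.260) = -0.643, d' = 0.881
B: z(0.608) = 0.274, z(0.044) = -1.706, d' = 1.980
Δd' = d'_A − d'_B = 0.881 − 1.980 = -1.099
B has the higher sensitivity.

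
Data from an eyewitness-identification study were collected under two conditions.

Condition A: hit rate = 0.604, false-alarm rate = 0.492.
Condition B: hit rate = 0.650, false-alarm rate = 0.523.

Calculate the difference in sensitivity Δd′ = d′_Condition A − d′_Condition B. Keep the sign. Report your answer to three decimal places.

Condition A: z(0.604) = 0.2637, z(0.492) = -0.0201, d' = 0.2838
Condition B: z(0.650) = 0.3853, z(0.523) = 0.0577, d' = 0.3276
Δd' = d'_Condition A − d'_Condition B = 0.2838 − 0.3276 = -0.0438
Condition B has the higher sensitivity.

Δd′ = -0.044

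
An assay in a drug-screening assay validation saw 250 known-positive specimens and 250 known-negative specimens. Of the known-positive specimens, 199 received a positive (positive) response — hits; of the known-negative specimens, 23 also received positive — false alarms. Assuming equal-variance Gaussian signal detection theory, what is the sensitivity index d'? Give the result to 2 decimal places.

d' = 2.16

H = 199/250 = 0.7960
FA = 23/250 = 0.0920
z(H) = z(0.7960) = 0.8274
z(FA) = z(0.0920) = -1.3285
d' = z(H) − z(FA) = 0.8274 − (-1.3285) = 2.1559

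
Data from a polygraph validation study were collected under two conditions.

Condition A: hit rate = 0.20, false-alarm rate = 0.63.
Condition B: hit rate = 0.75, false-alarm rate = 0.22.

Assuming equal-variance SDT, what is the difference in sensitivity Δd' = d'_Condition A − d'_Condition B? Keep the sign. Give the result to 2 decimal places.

Δd' = -2.62

Condition A: z(0.20) = -0.842, z(0.63) = 0.332, d' = -1.174
Condition B: z(0.75) = 0.674, z(0.22) = -0.772, d' = 1.446
Δd' = d'_Condition A − d'_Condition B = -1.174 − 1.446 = -2.620
Condition B has the higher sensitivity.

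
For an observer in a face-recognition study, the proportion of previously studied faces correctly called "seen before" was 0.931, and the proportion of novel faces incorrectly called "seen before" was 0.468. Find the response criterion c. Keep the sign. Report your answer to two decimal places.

c = -0.70

Φ⁻¹(H) = 1.483
Φ⁻¹(FA) = -0.080
c = −½·[z(H) + z(FA)] = −0.5 × (1.483 + (-0.080)) = -0.7015
c < 0: the observer has a liberal response bias.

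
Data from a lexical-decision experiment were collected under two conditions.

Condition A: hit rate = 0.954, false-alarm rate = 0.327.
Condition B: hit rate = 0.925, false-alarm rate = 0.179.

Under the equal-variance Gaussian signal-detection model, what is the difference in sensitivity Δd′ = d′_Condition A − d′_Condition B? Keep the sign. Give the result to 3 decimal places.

Δd′ = -0.226

Condition A: z(0.954) = 1.6849, z(0.327) = -0.4482, d' = 2.1331
Condition B: z(0.925) = 1.4395, z(0.179) = -0.9192, d' = 2.3587
Δd' = d'_Condition A − d'_Condition B = 2.1331 − 2.3587 = -0.2256
Condition B has the higher sensitivity.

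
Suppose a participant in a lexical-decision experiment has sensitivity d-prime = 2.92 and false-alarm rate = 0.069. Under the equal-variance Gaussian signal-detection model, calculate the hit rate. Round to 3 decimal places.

z(false-alarm rate) = z(0.069) = -1.4833
z(H) = z(FA) + d' = -1.4833 + 2.92 = 1.4367
hit rate = Φ(1.4367) = 0.9246

hit rate = 0.925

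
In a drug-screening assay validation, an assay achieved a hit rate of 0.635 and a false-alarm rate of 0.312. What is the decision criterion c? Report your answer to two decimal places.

Φ⁻¹(H) = Φ⁻¹(0.635) = 0.3451
Φ⁻¹(FA) = Φ⁻¹(0.312) = -0.4902
c = −½·[z(H) + z(FA)] = −0.5 × (0.3451 + (-0.4902)) = 0.07255

c = 0.07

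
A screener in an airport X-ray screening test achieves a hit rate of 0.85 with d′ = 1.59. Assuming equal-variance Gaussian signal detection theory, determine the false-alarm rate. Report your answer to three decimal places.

z(hit rate) = z(0.85) = 1.0364
z(FA) = z(H) − d' = 1.0364 − 1.59 = -0.5536
false-alarm rate = Φ(-0.5536) = 0.2899

false-alarm rate = 0.290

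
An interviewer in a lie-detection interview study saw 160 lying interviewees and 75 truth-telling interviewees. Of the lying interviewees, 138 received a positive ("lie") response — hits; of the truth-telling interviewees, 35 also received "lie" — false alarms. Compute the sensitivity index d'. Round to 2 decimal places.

d' = 1.18

H = 138/160 = 0.8625
FA = 35/75 = 0.4667
z(0.8625) = 1.0916, z(0.4667) = -0.0836
d' = z(H) − z(FA) = 1.0916 − (-0.0836) = 1.1752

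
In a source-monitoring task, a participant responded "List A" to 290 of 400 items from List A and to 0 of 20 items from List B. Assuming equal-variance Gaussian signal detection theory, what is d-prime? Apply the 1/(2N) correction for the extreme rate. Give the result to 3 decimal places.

d-prime = 2.558

The false-alarm rate is 0/20 = 0, so apply the 1/(2N) correction: FA → 1/(2·20) = 0.02500.
z(H) = z(0.72500) = 0.5978
z(FA) = z(0.02500) = -1.9600
d' = 0.5978 − (-1.9600) = 2.5578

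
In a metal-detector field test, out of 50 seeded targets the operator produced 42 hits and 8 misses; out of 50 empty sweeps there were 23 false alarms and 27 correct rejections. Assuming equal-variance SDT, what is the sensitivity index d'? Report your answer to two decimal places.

d' = 1.09

H = 42/50 = 0.8400
FA = 23/50 = 0.4600
z(H) = z(0.8400) = 0.9945
z(FA) = z(0.4600) = -0.1004
d' = z(H) − z(FA) = 0.9945 − (-0.1004) = 1.0949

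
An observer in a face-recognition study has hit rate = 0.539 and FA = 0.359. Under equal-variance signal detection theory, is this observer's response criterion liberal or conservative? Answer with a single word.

z(H) = 0.098, z(FA) = -0.361
c = −½·(z(H) + z(FA)) = 0.1315
c > 0 → conservative criterion (biased toward responding “no”).

conservative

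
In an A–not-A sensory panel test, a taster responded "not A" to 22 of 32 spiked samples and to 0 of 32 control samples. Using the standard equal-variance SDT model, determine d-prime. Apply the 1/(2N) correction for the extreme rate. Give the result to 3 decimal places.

d-prime = 2.643

The false-alarm rate is 0/32 = 0, so apply the 1/(2N) correction: FA → 1/(2·32) = 0.01562.
z(H) = z(0.68750) = 0.4888
z(FA) = z(0.01562) = -2.1540
d' = 0.4888 − (-2.1540) = 2.6428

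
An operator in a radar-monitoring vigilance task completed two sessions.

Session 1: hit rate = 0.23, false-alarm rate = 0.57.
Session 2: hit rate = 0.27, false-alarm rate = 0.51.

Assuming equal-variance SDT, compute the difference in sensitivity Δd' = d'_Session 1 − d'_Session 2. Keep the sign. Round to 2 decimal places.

Δd' = -0.28

Session 1: z(0.23) = -0.739, z(0.57) = 0.176, d' = -0.915
Session 2: z(0.27) = -0.613, z(0.51) = 0.025, d' = -0.638
Δd' = d'_Session 1 − d'_Session 2 = -0.915 − (-0.638) = -0.277
Session 2 has the higher sensitivity.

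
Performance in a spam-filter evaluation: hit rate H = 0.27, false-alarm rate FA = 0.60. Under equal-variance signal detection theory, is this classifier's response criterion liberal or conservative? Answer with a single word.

conservative

z(H) = -0.613, z(FA) = 0.253
c = −½·(z(H) + z(FA)) = 0.180
c > 0 → conservative criterion (biased toward responding “no”).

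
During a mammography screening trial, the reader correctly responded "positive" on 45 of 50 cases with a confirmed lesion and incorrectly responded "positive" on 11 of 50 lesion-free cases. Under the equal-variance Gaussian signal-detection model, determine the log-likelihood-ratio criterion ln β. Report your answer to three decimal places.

H = 45/50 = 0.9000
FA = 11/50 = 0.2200
Φ⁻¹(H) = Φ⁻¹(0.9000) = 1.2816
Φ⁻¹(FA) = Φ⁻¹(0.2200) = -0.7722
ln β = −½·[z(H)² − z(FA)²] = −0.5 × (1.6425 − 0.5963) = -0.5231

ln β = -0.523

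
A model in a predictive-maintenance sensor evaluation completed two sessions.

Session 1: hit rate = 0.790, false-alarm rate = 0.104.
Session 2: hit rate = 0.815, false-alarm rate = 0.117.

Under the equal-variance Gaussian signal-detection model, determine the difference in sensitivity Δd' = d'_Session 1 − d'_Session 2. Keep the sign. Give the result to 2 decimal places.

Δd' = -0.02

Session 1: z(0.790) = 0.806, z(0.104) = -1.259, d' = 2.065
Session 2: z(0.815) = 0.896, z(0.117) = -1.190, d' = 2.086
Δd' = d'_Session 1 − d'_Session 2 = 2.065 − 2.086 = -0.021
Session 2 has the higher sensitivity.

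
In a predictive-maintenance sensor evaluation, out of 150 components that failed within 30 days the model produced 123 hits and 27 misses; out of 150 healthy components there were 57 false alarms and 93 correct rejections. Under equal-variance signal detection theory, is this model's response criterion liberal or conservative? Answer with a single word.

liberal

z(H) = 0.915, z(FA) = -0.305
c = −½·(z(H) + z(FA)) = -0.305
c < 0 → liberal criterion (biased toward responding “yes”).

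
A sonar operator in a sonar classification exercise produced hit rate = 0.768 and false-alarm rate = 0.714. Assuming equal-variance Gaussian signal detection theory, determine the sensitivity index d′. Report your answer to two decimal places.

Φ⁻¹(0.768) = 0.7323, Φ⁻¹(0.714) = 0.5651
d' = z(H) − z(FA) = 0.7323 − 0.5651 = 0.1672

d′ = 0.17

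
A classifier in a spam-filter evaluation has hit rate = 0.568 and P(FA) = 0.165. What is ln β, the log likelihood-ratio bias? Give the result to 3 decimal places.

z(0.568) = 0.1713, z(0.165) = -0.9741
ln β = −½·[z(H)² − z(FA)²] = −0.5 × (0.0293 − 0.9489) = 0.4598

ln β = 0.460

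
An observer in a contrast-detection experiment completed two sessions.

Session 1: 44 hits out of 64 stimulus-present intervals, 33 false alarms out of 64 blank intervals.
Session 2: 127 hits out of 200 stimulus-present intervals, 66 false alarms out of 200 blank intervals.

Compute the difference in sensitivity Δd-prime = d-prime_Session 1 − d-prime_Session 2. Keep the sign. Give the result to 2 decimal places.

Δd-prime = -0.34

Session 1: z(0.6875) = 0.489, z(0.5156) = 0.039, d' = 0.450
Session 2: z(0.6350) = 0.345, z(0.3300) = -0.440, d' = 0.785
Δd' = d'_Session 1 − d'_Session 2 = 0.450 − 0.785 = -0.335
Session 2 has the higher sensitivity.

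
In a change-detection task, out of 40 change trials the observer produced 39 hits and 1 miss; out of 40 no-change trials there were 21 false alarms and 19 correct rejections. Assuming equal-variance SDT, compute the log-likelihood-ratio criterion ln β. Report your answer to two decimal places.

H = 39/40 = 0.9750
FA = 21/40 = 0.5250
z(0.9750) = 1.960, z(0.5250) = 0.063
ln β = −½·[z(H)² − z(FA)²] = −0.5 × (3.842 − 0.004) = -1.919

ln β = -1.92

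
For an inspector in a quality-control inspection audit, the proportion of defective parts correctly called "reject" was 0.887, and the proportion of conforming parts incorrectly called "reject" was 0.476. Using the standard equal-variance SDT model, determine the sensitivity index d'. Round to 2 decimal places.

z(H) = 1.211
z(FA) = -0.060
d' = z(H) − z(FA) = 1.211 − (-0.060) = 1.271

d' = 1.27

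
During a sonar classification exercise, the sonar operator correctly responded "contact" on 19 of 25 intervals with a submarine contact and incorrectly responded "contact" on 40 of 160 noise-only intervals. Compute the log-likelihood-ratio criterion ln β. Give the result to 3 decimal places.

ln β = -0.022

H = 19/25 = 0.7600
FA = 40/160 = 0.2500
z(H) = 0.7063
z(FA) = -0.6745
ln β = −½·[z(H)² − z(FA)²] = −0.5 × (0.4989 − 0.4550) = -0.02195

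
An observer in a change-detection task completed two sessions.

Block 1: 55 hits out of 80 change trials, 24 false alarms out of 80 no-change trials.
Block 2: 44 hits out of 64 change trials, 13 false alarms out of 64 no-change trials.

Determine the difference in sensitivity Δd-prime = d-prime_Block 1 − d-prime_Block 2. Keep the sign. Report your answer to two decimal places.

Δd-prime = -0.31

Block 1: z(0.6875) = 0.489, z(0.3000) = -0.524, d' = 1.013
Block 2: z(0.6875) = 0.489, z(0.2031) = -0.831, d' = 1.320
Δd' = d'_Block 1 − d'_Block 2 = 1.013 − 1.320 = -0.307
Block 2 has the higher sensitivity.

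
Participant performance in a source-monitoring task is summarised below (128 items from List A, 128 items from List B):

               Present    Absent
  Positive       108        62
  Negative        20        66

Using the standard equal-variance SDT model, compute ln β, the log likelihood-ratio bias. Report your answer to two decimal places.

H = 108/128 = 0.8438
FA = 62/128 = 0.4844
z(H) = z(0.8438) = 1.010
z(FA) = z(0.4844) = -0.039
ln β = −½·[z(H)² − z(FA)²] = −0.5 × (1.020 − 0.002) = -0.509

ln β = -0.51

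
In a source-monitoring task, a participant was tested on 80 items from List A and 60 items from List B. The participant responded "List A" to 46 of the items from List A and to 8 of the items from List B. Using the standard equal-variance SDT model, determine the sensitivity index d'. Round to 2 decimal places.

d' = 1.30

H = 46/80 = 0.5750
FA = 8/60 = 0.1333
z(H) = z(0.5750) = 0.1891
z(FA) = z(0.1333) = -1.1109
d' = z(H) − z(FA) = 0.1891 − (-1.1109) = 1.3000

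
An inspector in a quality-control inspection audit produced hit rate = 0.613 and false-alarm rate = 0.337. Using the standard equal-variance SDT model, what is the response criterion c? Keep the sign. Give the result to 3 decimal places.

c = 0.067

z(0.613) = 0.2871, z(0.337) = -0.4207
c = −½·[z(H) + z(FA)] = −0.5 × (0.2871 + (-0.4207)) = 0.0668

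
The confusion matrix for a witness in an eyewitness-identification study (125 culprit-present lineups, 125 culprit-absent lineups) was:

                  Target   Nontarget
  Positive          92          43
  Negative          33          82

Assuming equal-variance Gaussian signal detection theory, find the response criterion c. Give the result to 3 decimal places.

c = -0.115

H = 92/125 = 0.7360
FA = 43/125 = 0.3440
z(H) = 0.6311
z(FA) = -0.4016
c = −½·[z(H) + z(FA)] = −0.5 × (0.6311 + (-0.4016)) = -0.11475
c < 0: the witness has a liberal response bias.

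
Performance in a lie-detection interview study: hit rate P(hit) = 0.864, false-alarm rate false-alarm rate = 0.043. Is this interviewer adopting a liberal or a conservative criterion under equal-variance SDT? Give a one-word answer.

conservative

z(H) = 1.098, z(FA) = -1.717
c = −½·(z(H) + z(FA)) = 0.3095
c > 0 → conservative criterion (biased toward responding “no”).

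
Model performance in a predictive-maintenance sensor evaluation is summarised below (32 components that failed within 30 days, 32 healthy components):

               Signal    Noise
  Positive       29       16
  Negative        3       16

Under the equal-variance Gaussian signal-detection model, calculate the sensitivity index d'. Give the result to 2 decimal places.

d' = 1.32

H = 29/32 = 0.9062
FA = 16/32 = 0.5000
z(H) = z(0.9062) = 1.318
z(FA) = z(0.5000) = 0.000
d' = z(H) − z(FA) = 1.318 − 0.000 = 1.318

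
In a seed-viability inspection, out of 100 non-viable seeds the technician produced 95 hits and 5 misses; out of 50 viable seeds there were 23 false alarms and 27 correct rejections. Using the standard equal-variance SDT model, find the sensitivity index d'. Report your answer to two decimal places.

H = 95/100 = 0.9500
FA = 23/50 = 0.4600
z(H) = z(0.9500) = 1.6449
z(FA) = z(0.4600) = -0.1004
d' = z(H) − z(FA) = 1.6449 − (-0.1004) = 1.7453

d' = 1.75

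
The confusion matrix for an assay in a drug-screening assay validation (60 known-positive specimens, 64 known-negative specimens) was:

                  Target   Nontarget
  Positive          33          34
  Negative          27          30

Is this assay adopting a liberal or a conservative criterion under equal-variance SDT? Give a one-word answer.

liberal

z(H) = 0.126, z(FA) = 0.078
c = −½·(z(H) + z(FA)) = -0.102
c < 0 → liberal criterion (biased toward responding “yes”).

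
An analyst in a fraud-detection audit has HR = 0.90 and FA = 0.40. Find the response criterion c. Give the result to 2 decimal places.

c = -0.51

Φ⁻¹(H) = Φ⁻¹(0.90) = 1.282
Φ⁻¹(FA) = Φ⁻¹(0.40) = -0.253
c = −½·[z(H) + z(FA)] = −0.5 × (1.282 + (-0.253)) = -0.5145
c < 0: the analyst has a liberal response bias.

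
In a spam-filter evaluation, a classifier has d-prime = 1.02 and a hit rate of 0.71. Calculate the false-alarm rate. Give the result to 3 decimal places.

false-alarm rate = 0.320

z(hit rate) = z(0.71) = 0.5534
z(FA) = z(H) − d' = 0.5534 − 1.02 = -0.4666
false-alarm rate = Φ(-0.4666) = 0.3204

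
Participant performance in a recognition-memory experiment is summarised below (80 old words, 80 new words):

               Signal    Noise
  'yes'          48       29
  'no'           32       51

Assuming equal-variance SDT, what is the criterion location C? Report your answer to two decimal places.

C = 0.05

H = 48/80 = 0.6000
FA = 29/80 = 0.3625
z(0.6000) = 0.253, z(0.3625) = -0.352
c = −½·[z(H) + z(FA)] = −0.5 × (0.253 + (-0.352)) = 0.0495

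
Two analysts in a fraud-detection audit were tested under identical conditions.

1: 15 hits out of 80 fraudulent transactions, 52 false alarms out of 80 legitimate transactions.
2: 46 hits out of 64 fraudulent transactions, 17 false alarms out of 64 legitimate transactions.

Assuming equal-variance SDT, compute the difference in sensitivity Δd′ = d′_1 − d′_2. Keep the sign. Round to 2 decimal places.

Δd′ = -2.48

1: z(0.1875) = -0.887, z(0.6500) = 0.385, d' = -1.272
2: z(0.7188) = 0.579, z(0.2656) = -0.626, d' = 1.205
Δd' = d'_1 − d'_2 = -1.272 − 1.205 = -2.477
2 has the higher sensitivity.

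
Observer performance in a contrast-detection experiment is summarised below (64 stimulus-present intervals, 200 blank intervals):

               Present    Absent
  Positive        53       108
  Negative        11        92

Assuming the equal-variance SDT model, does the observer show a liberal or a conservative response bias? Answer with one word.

z(H) = 0.947, z(FA) = 0.100
c = −½·(z(H) + z(FA)) = -0.5235
c < 0 → liberal criterion (biased toward responding “yes”).

liberal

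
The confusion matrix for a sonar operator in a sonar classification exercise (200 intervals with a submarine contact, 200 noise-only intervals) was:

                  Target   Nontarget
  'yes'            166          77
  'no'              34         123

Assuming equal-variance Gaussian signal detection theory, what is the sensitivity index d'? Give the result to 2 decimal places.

d' = 1.25

H = 166/200 = 0.8300
FA = 77/200 = 0.3850
Φ⁻¹(H) = 0.9542
Φ⁻¹(FA) = -0.2924
d' = z(H) − z(FA) = 0.9542 − (-0.2924) = 1.2466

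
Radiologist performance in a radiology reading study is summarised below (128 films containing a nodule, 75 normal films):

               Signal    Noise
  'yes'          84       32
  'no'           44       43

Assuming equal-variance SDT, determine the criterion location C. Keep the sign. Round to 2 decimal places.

H = 84/128 = 0.6562
FA = 32/75 = 0.4267
Φ⁻¹(H) = Φ⁻¹(0.6562) = 0.402
Φ⁻¹(FA) = Φ⁻¹(0.4267) = -0.185
c = −½·[z(H) + z(FA)] = −0.5 × (0.402 + (-0.185)) = -0.1085

C = -0.11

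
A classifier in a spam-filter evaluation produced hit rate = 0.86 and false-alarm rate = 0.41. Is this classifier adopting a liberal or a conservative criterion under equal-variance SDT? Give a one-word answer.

liberal

z(H) = 1.080, z(FA) = -0.228
c = −½·(z(H) + z(FA)) = -0.426
c < 0 → liberal criterion (biased toward responding “yes”).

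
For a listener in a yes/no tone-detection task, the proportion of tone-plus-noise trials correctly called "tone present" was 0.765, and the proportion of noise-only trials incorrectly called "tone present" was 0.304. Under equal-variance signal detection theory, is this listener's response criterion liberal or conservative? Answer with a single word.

z(H) = 0.722, z(FA) = -0.513
c = −½·(z(H) + z(FA)) = -0.1045
c < 0 → liberal criterion (biased toward responding “yes”).

liberal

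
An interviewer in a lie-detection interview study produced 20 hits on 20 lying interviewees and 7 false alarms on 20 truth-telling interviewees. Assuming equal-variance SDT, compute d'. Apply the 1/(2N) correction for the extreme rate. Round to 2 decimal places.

The hit rate is 20/20 = 1, so apply the 1/(2N) correction: H → 1 − 1/(2·20) = 0.97500.
z(H) = z(0.97500) = 1.960
z(FA) = z(0.35000) = -0.385
d' = 1.960 − (-0.385) = 2.345

d' = 2.35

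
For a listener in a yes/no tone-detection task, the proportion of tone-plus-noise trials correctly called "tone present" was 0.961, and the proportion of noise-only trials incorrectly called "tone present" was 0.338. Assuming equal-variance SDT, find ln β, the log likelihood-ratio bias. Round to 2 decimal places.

z(0.961) = 1.762, z(0.338) = -0.418
ln β = −½·[z(H)² − z(FA)²] = −0.5 × (3.105 − 0.175) = -1.465

ln β = -1.47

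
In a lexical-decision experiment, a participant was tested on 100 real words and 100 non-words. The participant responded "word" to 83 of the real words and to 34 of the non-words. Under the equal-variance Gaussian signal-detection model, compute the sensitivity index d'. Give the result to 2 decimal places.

d' = 1.37

H = 83/100 = 0.8300
FA = 34/100 = 0.3400
Φ⁻¹(H) = Φ⁻¹(0.8300) = 0.954
Φ⁻¹(FA) = Φ⁻¹(0.3400) = -0.412
d' = z(H) − z(FA) = 0.954 − (-0.412) = 1.366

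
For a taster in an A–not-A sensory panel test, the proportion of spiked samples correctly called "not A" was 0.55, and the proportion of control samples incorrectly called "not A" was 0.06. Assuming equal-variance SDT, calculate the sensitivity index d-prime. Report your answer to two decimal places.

z(H) = 0.126
z(FA) = -1.555
d' = z(H) − z(FA) = 0.126 − (-1.555) = 1.681

d-prime = 1.68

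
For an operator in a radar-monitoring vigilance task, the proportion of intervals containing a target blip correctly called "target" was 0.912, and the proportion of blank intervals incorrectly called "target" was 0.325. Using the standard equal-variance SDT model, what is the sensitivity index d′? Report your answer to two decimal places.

d′ = 1.81

z(H) = z(0.912) = 1.353
z(FA) = z(0.325) = -0.454
d' = z(H) − z(FA) = 1.353 − (-0.454) = 1.807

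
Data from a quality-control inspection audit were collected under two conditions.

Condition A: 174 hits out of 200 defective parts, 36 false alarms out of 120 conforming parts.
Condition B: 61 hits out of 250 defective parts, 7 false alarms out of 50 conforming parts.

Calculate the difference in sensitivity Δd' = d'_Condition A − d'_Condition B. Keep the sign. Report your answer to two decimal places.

Δd' = 1.26

Condition A: z(0.8700) = 1.126, z(0.3000) = -0.524, d' = 1.650
Condition B: z(0.2440) = -0.693, z(0.1400) = -1.080, d' = 0.387
Δd' = d'_Condition A − d'_Condition B = 1.650 − 0.387 = 1.263
Condition A has the higher sensitivity.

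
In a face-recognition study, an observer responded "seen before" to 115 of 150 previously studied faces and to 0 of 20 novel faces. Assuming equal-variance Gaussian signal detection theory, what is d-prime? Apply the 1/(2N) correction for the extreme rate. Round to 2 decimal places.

The false-alarm rate is 0/20 = 0, so apply the 1/(2N) correction: FA → 1/(2·20) = 0.02500.
z(H) = z(0.76667) = 0.728
z(FA) = z(0.02500) = -1.960
d' = 0.728 − (-1.960) = 2.688

d-prime = 2.69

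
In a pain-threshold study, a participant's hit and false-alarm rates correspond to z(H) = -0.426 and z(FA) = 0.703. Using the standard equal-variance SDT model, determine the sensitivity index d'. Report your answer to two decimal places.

d' = -1.13

d' = z(H) − z(FA) = -0.426 − 0.703 = -1.129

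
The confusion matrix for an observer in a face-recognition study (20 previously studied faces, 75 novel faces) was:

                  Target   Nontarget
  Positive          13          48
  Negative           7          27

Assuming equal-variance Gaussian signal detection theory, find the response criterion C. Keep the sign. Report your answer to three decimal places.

H = 13/20 = 0.6500
FA = 48/75 = 0.6400
z(H) = 0.3853
z(FA) = 0.3585
c = −½·[z(H) + z(FA)] = −0.5 × (0.3853 + 0.3585) = -0.3719
c < 0: the observer has a liberal response bias.

C = -0.372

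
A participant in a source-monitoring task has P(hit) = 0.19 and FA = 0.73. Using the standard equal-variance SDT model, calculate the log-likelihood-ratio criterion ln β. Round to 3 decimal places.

Φ⁻¹(H) = Φ⁻¹(0.19) = -0.8779
Φ⁻¹(FA) = Φ⁻¹(0.73) = 0.6128
ln β = −½·[z(H)² − z(FA)²] = −0.5 × (0.7707 − 0.3755) = -0.1976

ln β = -0.198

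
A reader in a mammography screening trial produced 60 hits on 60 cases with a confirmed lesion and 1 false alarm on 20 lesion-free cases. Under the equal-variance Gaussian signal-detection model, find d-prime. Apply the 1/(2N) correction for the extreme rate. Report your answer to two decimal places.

The hit rate is 60/60 = 1, so apply the 1/(2N) correction: H → 1 − 1/(2·60) = 0.99167.
z(H) = z(0.99167) = 2.394
z(FA) = z(0.05000) = -1.645
d' = 2.394 − (-1.645) = 4.039

d-prime = 4.04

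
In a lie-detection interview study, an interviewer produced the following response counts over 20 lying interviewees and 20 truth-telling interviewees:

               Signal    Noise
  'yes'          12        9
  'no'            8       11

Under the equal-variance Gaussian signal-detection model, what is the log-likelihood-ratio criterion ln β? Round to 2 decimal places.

ln β = -0.02

H = 12/20 = 0.6000
FA = 9/20 = 0.4500
z(0.6000) = 0.253, z(0.4500) = -0.126
ln β = −½·[z(H)² − z(FA)²] = −0.5 × (0.064 − 0.016) = -0.024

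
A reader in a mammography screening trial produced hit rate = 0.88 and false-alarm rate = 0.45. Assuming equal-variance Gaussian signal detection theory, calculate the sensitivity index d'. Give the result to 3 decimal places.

z(H) = z(0.88) = 1.1750
z(FA) = z(0.45) = -0.1257
d' = z(H) − z(FA) = 1.1750 − (-0.1257) = 1.3007

d' = 1.301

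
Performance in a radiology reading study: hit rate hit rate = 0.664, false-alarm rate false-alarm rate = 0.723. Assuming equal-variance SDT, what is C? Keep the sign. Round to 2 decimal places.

C = -0.51

z(H) = z(0.664) = 0.4234
z(FA) = z(0.723) = 0.5918
c = −½·[z(H) + z(FA)] = −0.5 × (0.4234 + 0.5918) = -0.5076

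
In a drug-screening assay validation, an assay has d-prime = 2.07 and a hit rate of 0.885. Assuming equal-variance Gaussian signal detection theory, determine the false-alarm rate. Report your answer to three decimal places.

false-alarm rate = 0.192

z(hit rate) = z(0.885) = 1.2004
z(FA) = z(H) − d' = 1.2004 − 2.07 = -0.8696
false-alarm rate = Φ(-0.8696) = 0.1923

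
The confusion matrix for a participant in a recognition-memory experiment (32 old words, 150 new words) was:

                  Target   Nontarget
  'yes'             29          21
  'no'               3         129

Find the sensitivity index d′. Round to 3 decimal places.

d′ = 2.398

H = 29/32 = 0.9062
FA = 21/150 = 0.1400
z(H) = z(0.9062) = 1.3177
z(FA) = z(0.1400) = -1.0803
d' = z(H) − z(FA) = 1.3177 − (-1.0803) = 2.3980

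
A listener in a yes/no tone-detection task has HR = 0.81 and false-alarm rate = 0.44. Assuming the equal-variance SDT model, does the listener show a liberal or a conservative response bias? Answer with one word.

z(H) = 0.878, z(FA) = -0.151
c = −½·(z(H) + z(FA)) = -0.3635
c < 0 → liberal criterion (biased toward responding “yes”).

liberal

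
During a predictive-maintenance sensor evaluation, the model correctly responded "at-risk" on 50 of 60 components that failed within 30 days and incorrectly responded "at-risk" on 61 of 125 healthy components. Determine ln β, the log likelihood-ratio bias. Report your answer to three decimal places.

H = 50/60 = 0.8333
FA = 61/125 = 0.4880
z(H) = z(0.8333) = 0.9673
z(FA) = z(0.4880) = -0.0301
ln β = −½·[z(H)² − z(FA)²] = −0.5 × (0.9357 − 0.0009) = -0.4674

ln β = -0.467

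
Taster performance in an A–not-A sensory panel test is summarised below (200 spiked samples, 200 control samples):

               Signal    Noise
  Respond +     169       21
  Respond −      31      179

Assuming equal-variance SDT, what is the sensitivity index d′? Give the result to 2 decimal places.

H = 169/200 = 0.8450
FA = 21/200 = 0.1050
z(H) = z(0.8450) = 1.0152
z(FA) = z(0.1050) = -1.2536
d' = z(H) − z(FA) = 1.0152 − (-1.2536) = 2.2688

d′ = 2.27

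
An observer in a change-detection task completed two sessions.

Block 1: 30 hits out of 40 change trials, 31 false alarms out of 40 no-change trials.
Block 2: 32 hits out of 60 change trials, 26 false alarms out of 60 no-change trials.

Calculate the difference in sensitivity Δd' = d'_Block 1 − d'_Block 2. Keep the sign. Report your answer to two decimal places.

Block 1: z(0.7500) = 0.674, z(0.7750) = 0.755, d' = -0.081
Block 2: z(0.5333) = 0.084, z(0.4333) = -0.168, d' = 0.252
Δd' = d'_Block 1 − d'_Block 2 = -0.081 − 0.252 = -0.333
Block 2 has the higher sensitivity.

Δd' = -0.33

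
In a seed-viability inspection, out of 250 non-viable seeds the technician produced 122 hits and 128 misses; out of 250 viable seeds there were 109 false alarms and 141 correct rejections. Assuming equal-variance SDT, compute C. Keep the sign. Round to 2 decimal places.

C = 0.10

H = 122/250 = 0.4880
FA = 109/250 = 0.4360
z(H) = -0.0301
z(FA) = -0.1611
c = −½·[z(H) + z(FA)] = −0.5 × (-0.0301 + (-0.1611)) = 0.0956
c > 0: the technician has a conservative response bias.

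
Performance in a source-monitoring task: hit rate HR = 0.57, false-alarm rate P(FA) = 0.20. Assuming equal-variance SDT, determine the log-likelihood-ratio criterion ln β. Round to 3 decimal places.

ln β = 0.339

z(H) = 0.1764
z(FA) = -0.8416
ln β = −½·[z(H)² − z(FA)²] = −0.5 × (0.0311 − 0.7083) = 0.3386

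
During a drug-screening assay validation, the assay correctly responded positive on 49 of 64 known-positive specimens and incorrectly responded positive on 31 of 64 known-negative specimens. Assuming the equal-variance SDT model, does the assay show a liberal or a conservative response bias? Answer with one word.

z(H) = 0.725, z(FA) = -0.039
c = −½·(z(H) + z(FA)) = -0.343
c < 0 → liberal criterion (biased toward responding “yes”).

liberal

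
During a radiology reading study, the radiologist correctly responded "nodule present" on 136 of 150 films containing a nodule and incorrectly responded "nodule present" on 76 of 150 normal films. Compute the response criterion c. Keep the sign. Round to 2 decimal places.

H = 136/150 = 0.9067
FA = 76/150 = 0.5067
z(0.9067) = 1.321, z(0.5067) = 0.017
c = −½·[z(H) + z(FA)] = −0.5 × (1.321 + 0.017) = -0.669

c = -0.67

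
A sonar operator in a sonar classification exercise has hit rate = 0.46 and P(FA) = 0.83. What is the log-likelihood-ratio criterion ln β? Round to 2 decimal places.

Φ⁻¹(H) = Φ⁻¹(0.46) = -0.100
Φ⁻¹(FA) = Φ⁻¹(0.83) = 0.954
ln β = −½·[z(H)² − z(FA)²] = −0.5 × (0.010 − 0.910) = 0.450

ln β = 0.45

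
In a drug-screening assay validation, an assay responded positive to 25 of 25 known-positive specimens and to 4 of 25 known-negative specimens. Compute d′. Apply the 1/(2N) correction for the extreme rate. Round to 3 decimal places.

d′ = 3.048

The hit rate is 25/25 = 1, so apply the 1/(2N) correction: H → 1 − 1/(2·25) = 0.98000.
z(H) = z(0.98000) = 2.0537
z(FA) = z(0.16000) = -0.9945
d' = 2.0537 − (-0.9945) = 3.0482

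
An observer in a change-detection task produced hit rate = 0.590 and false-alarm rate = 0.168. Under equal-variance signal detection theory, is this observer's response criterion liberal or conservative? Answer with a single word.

z(H) = 0.228, z(FA) = -0.962
c = −½·(z(H) + z(FA)) = 0.367
c > 0 → conservative criterion (biased toward responding “no”).

conservative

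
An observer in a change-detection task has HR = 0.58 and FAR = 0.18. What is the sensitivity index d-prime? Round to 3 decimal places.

d-prime = 1.117

Φ⁻¹(0.58) = 0.2019, Φ⁻¹(0.18) = -0.9154
d' = z(H) − z(FA) = 0.2019 − (-0.9154) = 1.1173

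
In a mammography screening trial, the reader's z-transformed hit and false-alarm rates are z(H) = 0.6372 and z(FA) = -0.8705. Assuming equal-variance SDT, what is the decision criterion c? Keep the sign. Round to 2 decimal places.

c = 0.12

c = −½·[z(H) + z(FA)] = −½·(0.6372 + (-0.8705)) = 0.11665
c > 0: the reader has a conservative response bias.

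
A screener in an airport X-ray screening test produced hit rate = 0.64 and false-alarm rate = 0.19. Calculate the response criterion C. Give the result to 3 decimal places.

z(0.64) = 0.3585, z(0.19) = -0.8779
c = −½·[z(H) + z(FA)] = −0.5 × (0.3585 + (-0.8779)) = 0.2597

C = 0.260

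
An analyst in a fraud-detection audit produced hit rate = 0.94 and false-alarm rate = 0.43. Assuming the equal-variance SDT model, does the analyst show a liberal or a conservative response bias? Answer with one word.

liberal

z(H) = 1.555, z(FA) = -0.176
c = −½·(z(H) + z(FA)) = -0.6895
c < 0 → liberal criterion (biased toward responding “yes”).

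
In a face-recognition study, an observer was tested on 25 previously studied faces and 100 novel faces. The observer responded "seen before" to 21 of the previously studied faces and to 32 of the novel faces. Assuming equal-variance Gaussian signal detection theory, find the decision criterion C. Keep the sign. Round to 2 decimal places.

C = -0.26

H = 21/25 = 0.8400
FA = 32/100 = 0.3200
Φ⁻¹(0.8400) = 0.9945, Φ⁻¹(0.3200) = -0.4677
c = −½·[z(H) + z(FA)] = −0.5 × (0.9945 + (-0.4677)) = -0.2634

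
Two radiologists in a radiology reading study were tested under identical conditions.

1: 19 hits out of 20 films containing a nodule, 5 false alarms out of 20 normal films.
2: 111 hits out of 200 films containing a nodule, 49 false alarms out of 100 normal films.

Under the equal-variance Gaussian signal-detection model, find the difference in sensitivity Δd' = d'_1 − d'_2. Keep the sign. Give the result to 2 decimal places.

Δd' = 2.16

1: z(0.9500) = 1.645, z(0.2500) = -0.674, d' = 2.319
2: z(0.5550) = 0.138, z(0.4900) = -0.025, d' = 0.163
Δd' = d'_1 − d'_2 = 2.319 − 0.163 = 2.156
1 has the higher sensitivity.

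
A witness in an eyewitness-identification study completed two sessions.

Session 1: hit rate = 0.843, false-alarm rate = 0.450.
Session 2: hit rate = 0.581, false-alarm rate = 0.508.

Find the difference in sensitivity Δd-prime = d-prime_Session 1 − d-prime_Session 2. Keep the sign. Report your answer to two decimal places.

Δd-prime = 0.95

Session 1: z(0.843) = 1.007, z(0.450) = -0.126, d' = 1.133
Session 2: z(0.581) = 0.204, z(0.508) = 0.020, d' = 0.184
Δd' = d'_Session 1 − d'_Session 2 = 1.133 − 0.184 = 0.949
Session 1 has the higher sensitivity.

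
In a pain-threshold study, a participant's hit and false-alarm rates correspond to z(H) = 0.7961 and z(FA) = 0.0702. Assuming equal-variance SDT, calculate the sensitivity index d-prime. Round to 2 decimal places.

d-prime = 0.73

d' = z(H) − z(FA) = 0.7961 − 0.0702 = 0.7259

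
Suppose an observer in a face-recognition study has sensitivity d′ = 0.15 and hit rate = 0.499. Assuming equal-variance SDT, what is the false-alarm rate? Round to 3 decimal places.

false-alarm rate = 0.439

z(hit rate) = z(0.499) = -0.0025
z(FA) = z(H) − d' = -0.0025 − 0.15 = -0.1525
false-alarm rate = Φ(-0.1525) = 0.4394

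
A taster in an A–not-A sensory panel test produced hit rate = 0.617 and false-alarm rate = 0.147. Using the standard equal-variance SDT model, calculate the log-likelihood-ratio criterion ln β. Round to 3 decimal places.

Φ⁻¹(H) = 0.2976
Φ⁻¹(FA) = -1.0494
ln β = −½·[z(H)² − z(FA)²] = −0.5 × (0.0886 − 1.1012) = 0.5063

ln β = 0.506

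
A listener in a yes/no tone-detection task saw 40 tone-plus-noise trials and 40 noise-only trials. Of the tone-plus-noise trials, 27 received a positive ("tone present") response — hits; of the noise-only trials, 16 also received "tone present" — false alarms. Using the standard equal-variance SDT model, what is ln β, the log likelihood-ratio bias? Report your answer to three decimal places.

H = 27/40 = 0.6750
FA = 16/40 = 0.4000
Φ⁻¹(0.6750) = 0.4538, Φ⁻¹(0.4000) = -0.2533
ln β = −½·[z(H)² − z(FA)²] = −0.5 × (0.2059 − 0.0642) = -0.07085

ln β = -0.071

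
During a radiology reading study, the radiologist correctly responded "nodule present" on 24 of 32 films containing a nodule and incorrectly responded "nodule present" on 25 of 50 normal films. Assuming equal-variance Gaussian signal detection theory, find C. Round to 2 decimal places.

H = 24/32 = 0.7500
FA = 25/50 = 0.5000
z(H) = 0.674
z(FA) = 0.000
c = −½·[z(H) + z(FA)] = −0.5 × (0.674 + 0.000) = -0.337
c < 0: the radiologist has a liberal response bias.

C = -0.34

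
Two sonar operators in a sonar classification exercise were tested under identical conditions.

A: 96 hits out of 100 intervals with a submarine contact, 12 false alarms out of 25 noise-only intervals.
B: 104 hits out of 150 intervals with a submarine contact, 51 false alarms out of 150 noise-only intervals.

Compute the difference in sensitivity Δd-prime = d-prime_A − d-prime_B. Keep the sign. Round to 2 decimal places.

A: z(0.9600) = 1.751, z(0.4800) = -0.050, d' = 1.801
B: z(0.6933) = 0.505, z(0.3400) = -0.412, d' = 0.917
Δd' = d'_A − d'_B = 1.801 − 0.917 = 0.884
A has the higher sensitivity.

Δd-prime = 0.88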